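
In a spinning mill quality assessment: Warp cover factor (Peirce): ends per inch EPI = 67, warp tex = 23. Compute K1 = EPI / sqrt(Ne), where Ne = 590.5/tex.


Formula: K1 = EPI / sqrt(Ne), with Ne = 590.5 / tex_warp
Step 1: Ne = 590.5 / 23 = 25.674
Step 2: sqrt(Ne) = sqrt(25.674) = 5.067
Step 3: K1 = 67 / 5.067 = 13.2

13.2


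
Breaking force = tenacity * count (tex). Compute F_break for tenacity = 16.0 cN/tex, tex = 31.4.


Formula: Breaking force = Tenacity * Linear density
F = 16.0 cN/tex * 31.4 tex
F = 502.40 cN

502.40 cN


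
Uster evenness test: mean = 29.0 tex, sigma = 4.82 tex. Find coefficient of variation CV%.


Formula: CV% = (standard deviation / mean) * 100
Step 1: Ratio = 4.82 / 29.0 = 0.166207
Step 2: CV% = 0.166207 * 100 = 16.6207% ≈ 16.6%

16.6%


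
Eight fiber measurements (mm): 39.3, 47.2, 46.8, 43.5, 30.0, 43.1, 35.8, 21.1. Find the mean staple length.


Formula: Mean = sum of lengths / count
Sum = 39.3 + 47.2 + 46.8 + 43.5 + 30.0 + 43.1 + 35.8 + 21.1
Sum = 306.8 mm
Mean = 306.8 / 8 = 38.35 mm

38.35 mm


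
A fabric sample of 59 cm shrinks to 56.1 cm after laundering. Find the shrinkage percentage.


Formula: Shrinkage% = ((L_before - L_after) / L_before) * 100
Step 1: Shrinkage = 59 - 56.1 = 2.9 cm
Step 2: Shrinkage% = (2.9 / 59) * 100
Step 3: Shrinkage% = 0.049153 * 100 = 4.9153% ≈ 4.9%

4.9%


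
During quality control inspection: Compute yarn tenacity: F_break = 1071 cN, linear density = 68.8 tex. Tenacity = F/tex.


Formula: Tenacity = Breaking force / Linear density
Tenacity = 1071 cN / 68.8 tex
Tenacity = 15.57 cN/tex

15.57 cN/tex


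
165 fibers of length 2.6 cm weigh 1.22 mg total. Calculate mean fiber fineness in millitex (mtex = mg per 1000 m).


Formula: fineness (mtex) = mass (mg) / total length (km) = (mass_mg / total_length_m) * 1000
Step 1: Convert fiber length: 2.6 cm = 0.026 m
Step 2: Total fiber length = 165 * 0.026 = 4.29 m
Step 3: Linear density = 1.22 mg / 4.29 m = 0.2844 mg/m
Step 4: fineness = 0.2844 * 1000 = 284.4 mtex

284.4 mtex


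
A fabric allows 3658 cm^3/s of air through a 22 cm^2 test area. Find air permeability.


Formula: Air Permeability = Airflow / Test Area
AP = 3658 cm^3/s / 22 cm^2
AP = 166.3 cm^3/s/cm^2

166.3 cm^3/s/cm^2


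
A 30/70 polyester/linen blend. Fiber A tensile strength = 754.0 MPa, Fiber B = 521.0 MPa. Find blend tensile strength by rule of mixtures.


Formula: Blend property = (fraction_A * property_A) + (fraction_B * property_B)
Step 1: Contribution A = 30/100 * 754.0 MPa = 226.2 MPa
Step 2: Contribution B = 70/100 * 521.0 MPa = 364.7 MPa
Step 3: Blend tensile strength = 226.2 + 364.7 = 590.9 MPa

590.9 MPa


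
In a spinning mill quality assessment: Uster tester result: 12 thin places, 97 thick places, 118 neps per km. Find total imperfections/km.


Formula: Total = thin places + thick places + neps
Total = 12 + 97 + 118
Total = 227 imperfections/km

227 imperfections/km


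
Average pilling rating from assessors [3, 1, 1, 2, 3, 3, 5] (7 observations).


Formula: Mean = sum / count
Sum = 3 + 1 + 1 + 2 + 3 + 3 + 5 = 18
Mean = 18 / 7 = 2.6

2.6


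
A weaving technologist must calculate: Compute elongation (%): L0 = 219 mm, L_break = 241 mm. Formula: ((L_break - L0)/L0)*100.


Formula: Elongation (%) = ((L_break - L0) / L0) * 100
Step 1: Extension = 241 - 219 = 22 mm
Step 2: Elongation = (22 / 219) * 100
Step 3: Elongation = 0.100457 * 100 = 10.0457% ≈ 10.0%

10.0%


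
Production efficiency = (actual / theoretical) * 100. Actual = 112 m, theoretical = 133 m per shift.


Formula: Efficiency% = (Actual output / Theoretical output) * 100
Efficiency% = (112 / 133) * 100
Efficiency% = 0.842105 * 100 = 84.2105% ≈ 84.2%

84.2%


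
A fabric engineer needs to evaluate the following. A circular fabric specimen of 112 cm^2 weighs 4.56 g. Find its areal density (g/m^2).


Formula: GSM = mass_g / area_m2
Step 1: Convert area: 112 cm^2 = 112 / 10000 = 0.0112 m^2
Step 2: GSM = 4.56 g / 0.0112 m^2 = 407.1 g/m^2

407.1 g/m^2


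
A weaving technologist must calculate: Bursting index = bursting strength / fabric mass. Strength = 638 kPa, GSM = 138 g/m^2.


Formula: Bursting Index = Bursting Strength / Fabric GSM
BI = 638 kPa / 138 g/m^2
BI = 4.623 kPa/(g/m^2)

4.623 kPa/(g/m^2)


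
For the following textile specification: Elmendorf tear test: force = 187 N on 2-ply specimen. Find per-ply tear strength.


Formula: Per-ply strength = Total force / Number of plies
Per-ply = 187 N / 2
Per-ply = 93.5 N

93.5 N


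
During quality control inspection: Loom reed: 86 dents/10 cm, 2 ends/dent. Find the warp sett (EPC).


Formula: EPC = (dents per 10 cm * ends per dent) / 10
Step 1: Total ends per 10 cm = 86 * 2 = 172
Step 2: EPC = 172 / 10 = 17.2 ends/cm

17.2 ends/cm


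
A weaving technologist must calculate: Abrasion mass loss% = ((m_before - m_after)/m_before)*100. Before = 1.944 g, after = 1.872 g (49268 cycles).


Formula: Mass loss% = ((m_before - m_after) / m_before) * 100
Step 1: Mass loss = 1.944 - 1.872 = 0.072 g
Step 2: Ratio = 0.072 / 1.944 = 0.037037
Step 3: Mass loss% = 0.037037 * 100 = 3.7037% ≈ 3.70%

3.70%


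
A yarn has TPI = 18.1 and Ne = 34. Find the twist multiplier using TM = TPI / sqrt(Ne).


Formula: TM = TPI / sqrt(Ne)
Step 1: sqrt(Ne) = sqrt(34) = 5.831
Step 2: TM = 18.1 / 5.831 = 3.10

3.10 TM


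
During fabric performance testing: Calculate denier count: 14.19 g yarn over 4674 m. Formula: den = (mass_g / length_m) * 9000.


Formula: den = (mass_g / length_m) * 9000
Substituting: den = (14.19 / 4674) * 9000
Intermediate: 14.19 / 4674 = 0.00303594 g/m
den = 0.00303594 * 9000 = 27.3 denier

27.3 denier


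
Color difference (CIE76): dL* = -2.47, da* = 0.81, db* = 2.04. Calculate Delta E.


Formula: Delta E = sqrt(dL*^2 + da*^2 + db*^2)
Step 1: dL*^2 = (-2.47)^2 = 6.1009
Step 2: da*^2 = 0.81^2 = 0.6561
Step 3: db*^2 = 2.04^2 = 4.1616
Step 4: Sum = 6.1009 + 0.6561 + 4.1616 = 10.9186
Step 5: Delta E = sqrt(10.9186) = 3.3

3.3 Delta E


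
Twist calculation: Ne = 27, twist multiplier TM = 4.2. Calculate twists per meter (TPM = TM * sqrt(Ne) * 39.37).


Formula: TPM = TM * sqrt(Ne) * 39.37
Step 1: sqrt(Ne) = sqrt(27) = 5.1962
Step 2: TM * sqrt(Ne) = 4.2 * 5.1962 = 21.824
Step 3: TPM = 21.824 * 39.37 = 859 twists/m

859 twists/m


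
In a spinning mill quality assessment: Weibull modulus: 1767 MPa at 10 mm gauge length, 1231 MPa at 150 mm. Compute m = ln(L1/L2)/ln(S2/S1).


Formula: m = ln(L1/L2) / ln(S2/S1)
Step 1: ln(L1/L2) = ln(10/150) = -2.70805
Step 2: S2/S1 = 1231/1767 = 0.69666
Step 3: ln(S2/S1) = ln(0.69666) = -0.36146
Step 4: m = -2.70805 / -0.36146 = 7.49

7.49 (Weibull m)


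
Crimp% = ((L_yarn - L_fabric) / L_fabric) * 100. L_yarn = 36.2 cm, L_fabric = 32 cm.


Formula: Crimp% = ((L_yarn - L_fabric) / L_fabric) * 100
Step 1: Extension = 36.2 - 32 = 4.2 cm
Step 2: Crimp% = (4.2 / 32) * 100
Step 3: Crimp% = 0.13125 * 100 = 13.125% ≈ 13.1%

13.1%


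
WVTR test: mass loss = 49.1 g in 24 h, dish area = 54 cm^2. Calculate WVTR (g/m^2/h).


Formula: WVTR = mass_loss / (area * time)
Step 1: Convert area: 54 cm^2 = 0.0054 m^2
Step 2: WVTR = 49.1 g / (0.0054 m^2 * 24 h)
Step 3: WVTR = 49.1 / 0.1296 = 378.9 g/m^2/h

378.9 g/m^2/h


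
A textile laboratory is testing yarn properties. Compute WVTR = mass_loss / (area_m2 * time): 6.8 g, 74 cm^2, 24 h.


Formula: WVTR = mass_loss / (area * time)
Step 1: Convert area: 74 cm^2 = 0.0074 m^2
Step 2: WVTR = 6.8 g / (0.0074 m^2 * 24 h)
Step 3: WVTR = 6.8 / 0.1776 = 38.3 g/m^2/h

38.3 g/m^2/h


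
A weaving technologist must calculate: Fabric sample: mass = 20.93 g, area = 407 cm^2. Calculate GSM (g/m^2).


Formula: GSM = mass_g / area_m2
Step 1: Convert area: 407 cm^2 = 407 / 10000 = 0.0407 m^2
Step 2: GSM = 20.93 g / 0.0407 m^2 = 514.3 g/m^2

514.3 g/m^2


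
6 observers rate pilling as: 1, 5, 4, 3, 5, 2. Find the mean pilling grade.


Formula: Mean = sum / count
Sum = 1 + 5 + 4 + 3 + 5 + 2 = 20
Mean = 20 / 6 = 3.3

3.3


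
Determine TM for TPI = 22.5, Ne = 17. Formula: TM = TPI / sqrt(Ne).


Formula: TM = TPI / sqrt(Ne)
Step 1: sqrt(Ne) = sqrt(17) = 4.1231
Step 2: TM = 22.5 / 4.1231 = 5.46

5.46 TM


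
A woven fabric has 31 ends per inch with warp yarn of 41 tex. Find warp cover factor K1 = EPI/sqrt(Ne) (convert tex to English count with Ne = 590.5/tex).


Formula: K1 = EPI / sqrt(Ne), with Ne = 590.5 / tex_warp
Step 1: Ne = 590.5 / 41 = 14.402
Step 2: sqrt(Ne) = sqrt(14.402) = 3.795
Step 3: K1 = 31 / 3.795 = 8.2

8.2


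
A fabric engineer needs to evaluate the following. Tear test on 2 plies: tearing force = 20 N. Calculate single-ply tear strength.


Formula: Per-ply strength = Total force / Number of plies
Per-ply = 20 N / 2
Per-ply = 10 N

10 N


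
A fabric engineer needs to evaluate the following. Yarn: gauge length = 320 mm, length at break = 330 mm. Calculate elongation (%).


Formula: Elongation (%) = ((L_break - L0) / L0) * 100
Step 1: Extension = 330 - 320 = 10 mm
Step 2: Elongation = (10 / 320) * 100
Step 3: Elongation = 0.03125 * 100 = 3.125% ≈ 3.1%

3.1%


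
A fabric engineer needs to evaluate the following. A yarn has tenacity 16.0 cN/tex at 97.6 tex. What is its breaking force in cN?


Formula: Breaking force = Tenacity * Linear density
F = 16.0 cN/tex * 97.6 tex
F = 1561.60 cN

1561.60 cN


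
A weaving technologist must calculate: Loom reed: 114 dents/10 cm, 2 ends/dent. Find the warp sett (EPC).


Formula: EPC = (dents per 10 cm * ends per dent) / 10
Step 1: Total ends per 10 cm = 114 * 2 = 228
Step 2: EPC = 228 / 10 = 22.8 ends/cm

22.8 ends/cm


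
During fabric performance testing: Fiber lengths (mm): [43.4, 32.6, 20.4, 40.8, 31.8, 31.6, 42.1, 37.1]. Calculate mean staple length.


Formula: Mean = sum of lengths / count
Sum = 43.4 + 32.6 + 20.4 + 40.8 + 31.8 + 31.6 + 42.1 + 37.1
Sum = 279.8 mm
Mean = 279.8 / 8 = 34.98 mm

34.98 mm


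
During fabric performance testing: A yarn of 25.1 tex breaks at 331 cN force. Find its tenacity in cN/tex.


Formula: Tenacity = Breaking force / Linear density
Tenacity = 331 cN / 25.1 tex
Tenacity = 13.19 cN/tex

13.19 cN/tex


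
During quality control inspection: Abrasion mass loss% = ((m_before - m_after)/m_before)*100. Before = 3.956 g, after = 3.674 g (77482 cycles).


Formula: Mass loss% = ((m_before - m_after) / m_before) * 100
Step 1: Mass loss = 3.956 - 3.674 = 0.282 g
Step 2: Ratio = 0.282 / 3.956 = 0.0712841
Step 3: Mass loss% = 0.0712841 * 100 = 7.12841% ≈ 7.13%

7.13%


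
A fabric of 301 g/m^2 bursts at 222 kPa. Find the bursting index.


Formula: Bursting Index = Bursting Strength / Fabric GSM
BI = 222 kPa / 301 g/m^2
BI = 0.738 kPa/(g/m^2)

0.738 kPa/(g/m^2)


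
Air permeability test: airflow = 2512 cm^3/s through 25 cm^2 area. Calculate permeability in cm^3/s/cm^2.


Formula: Air Permeability = Airflow / Test Area
AP = 2512 cm^3/s / 25 cm^2
AP = 100.5 cm^3/s/cm^2

100.5 cm^3/s/cm^2


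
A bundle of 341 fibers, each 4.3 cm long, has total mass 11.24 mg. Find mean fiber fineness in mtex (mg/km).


Formula: fineness (mtex) = mass (mg) / total length (km) = (mass_mg / total_length_m) * 1000
Step 1: Convert fiber length: 4.3 cm = 0.043 m
Step 2: Total fiber length = 341 * 0.043 = 14.663 m
Step 3: Linear density = 11.24 mg / 14.663 m = 0.7666 mg/m
Step 4: fineness = 0.7666 * 1000 = 766.6 mtex

766.6 mtex


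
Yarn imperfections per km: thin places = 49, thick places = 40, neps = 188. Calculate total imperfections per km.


Formula: Total = thin places + thick places + neps
Total = 49 + 40 + 188
Total = 277 imperfections/km

277 imperfections/km


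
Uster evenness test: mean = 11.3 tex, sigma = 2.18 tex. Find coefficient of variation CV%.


Formula: CV% = (standard deviation / mean) * 100
Step 1: Ratio = 2.18 / 11.3 = 0.19292
Step 2: CV% = 0.19292 * 100 = 19.292% ≈ 19.3%

19.3%


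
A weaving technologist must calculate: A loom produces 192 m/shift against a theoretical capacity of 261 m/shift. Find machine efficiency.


Formula: Efficiency% = (Actual output / Theoretical output) * 100
Efficiency% = (192 / 261) * 100
Efficiency% = 0.735632 * 100 = 73.5632% ≈ 73.6%

73.6%


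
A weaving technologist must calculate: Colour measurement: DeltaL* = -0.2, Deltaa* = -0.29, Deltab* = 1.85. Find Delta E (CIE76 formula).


Formula: Delta E = sqrt(dL*^2 + da*^2 + db*^2)
Step 1: dL*^2 = (-0.2)^2 = 0.04
Step 2: da*^2 = (-0.29)^2 = 0.0841
Step 3: db*^2 = 1.85^2 = 3.4225
Step 4: Sum = 0.04 + 0.0841 + 3.4225 = 3.5466
Step 5: Delta E = sqrt(3.5466) = 1.88

1.88 Delta E


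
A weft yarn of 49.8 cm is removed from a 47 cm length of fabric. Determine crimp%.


Formula: Crimp% = ((L_yarn - L_fabric) / L_fabric) * 100
Step 1: Extension = 49.8 - 47 = 2.8 cm
Step 2: Crimp% = (2.8 / 47) * 100
Step 3: Crimp% = 0.059574 * 100 = 5.9574% ≈ 6.0%

6.0%


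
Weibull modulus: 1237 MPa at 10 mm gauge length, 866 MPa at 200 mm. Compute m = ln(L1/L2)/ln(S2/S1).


Formula: m = ln(L1/L2) / ln(S2/S1)
Step 1: ln(L1/L2) = ln(10/200) = -2.99573
Step 2: S2/S1 = 866/1237 = 0.70008
Step 3: ln(S2/S1) = ln(0.70008) = -0.35656
Step 4: m = -2.99573 / -0.35656 = 8.40

8.40 (Weibull m)


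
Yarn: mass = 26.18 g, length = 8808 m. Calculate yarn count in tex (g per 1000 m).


Formula: Tex = (mass_g / length_m) * 1000
Substituting: Tex = (26.18 / 8808) * 1000
Intermediate: 26.18 / 8808 = 0.0029723 g/m
Tex = 0.0029723 * 1000 = 2.97 tex

2.97 tex


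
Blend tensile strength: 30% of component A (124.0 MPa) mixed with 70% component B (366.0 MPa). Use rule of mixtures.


Formula: Blend property = (fraction_A * property_A) + (fraction_B * property_B)
Step 1: Contribution A = 30/100 * 124.0 MPa = 37.2 MPa
Step 2: Contribution B = 70/100 * 366.0 MPa = 256.2 MPa
Step 3: Blend tensile strength = 37.2 + 256.2 = 293.4 MPa

293.4 MPa


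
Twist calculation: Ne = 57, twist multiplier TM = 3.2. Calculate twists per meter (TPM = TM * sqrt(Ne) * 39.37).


Formula: TPM = TM * sqrt(Ne) * 39.37
Step 1: sqrt(Ne) = sqrt(57) = 7.5498
Step 2: TM * sqrt(Ne) = 3.2 * 7.5498 = 24.1594
Step 3: TPM = 24.1594 * 39.37 = 951 twists/m

951 twists/m


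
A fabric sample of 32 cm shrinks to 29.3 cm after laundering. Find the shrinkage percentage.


Formula: Shrinkage% = ((L_before - L_after) / L_before) * 100
Step 1: Shrinkage = 32 - 29.3 = 2.7 cm
Step 2: Shrinkage% = (2.7 / 32) * 100
Step 3: Shrinkage% = 0.084375 * 100 = 8.4375% ≈ 8.4%

8.4%


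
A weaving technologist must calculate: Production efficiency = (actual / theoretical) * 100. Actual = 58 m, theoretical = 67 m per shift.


Formula: Efficiency% = (Actual output / Theoretical output) * 100
Efficiency% = (58 / 67) * 100
Efficiency% = 0.865672 * 100 = 86.5672% ≈ 86.6%

86.6%


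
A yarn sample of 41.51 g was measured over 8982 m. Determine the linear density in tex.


Formula: Tex = (mass_g / length_m) * 1000
Substituting: Tex = (41.51 / 8982) * 1000
Intermediate: 41.51 / 8982 = 0.00462147 g/m
Tex = 0.00462147 * 1000 = 4.62 tex

4.62 tex


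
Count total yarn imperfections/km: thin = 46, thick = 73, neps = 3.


Formula: Total = thin places + thick places + neps
Total = 46 + 73 + 3
Total = 122 imperfections/km

122 imperfections/km


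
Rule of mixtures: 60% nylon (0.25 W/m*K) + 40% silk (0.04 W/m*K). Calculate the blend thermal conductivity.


Formula: Blend property = (fraction_A * property_A) + (fraction_B * property_B)
Step 1: Contribution A = 60/100 * 0.25 W/m*K = 0.15 W/m*K
Step 2: Contribution B = 40/100 * 0.04 W/m*K = 0.016 W/m*K
Step 3: Blend thermal conductivity = 0.15 + 0.016 = 0.166 W/m*K

0.166 W/m*K


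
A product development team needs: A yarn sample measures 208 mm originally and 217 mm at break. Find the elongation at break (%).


Formula: Elongation (%) = ((L_break - L0) / L0) * 100
Step 1: Extension = 217 - 208 = 9 mm
Step 2: Elongation = (9 / 208) * 100
Step 3: Elongation = 0.043269 * 100 = 4.3269% ≈ 4.3%

4.3%


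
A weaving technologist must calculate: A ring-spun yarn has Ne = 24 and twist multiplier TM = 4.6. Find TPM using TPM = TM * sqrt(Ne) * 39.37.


Formula: TPM = TM * sqrt(Ne) * 39.37
Step 1: sqrt(Ne) = sqrt(24) = 4.899
Step 2: TM * sqrt(Ne) = 4.6 * 4.899 = 22.5354
Step 3: TPM = 22.5354 * 39.37 = 887 twists/m

887 twists/m


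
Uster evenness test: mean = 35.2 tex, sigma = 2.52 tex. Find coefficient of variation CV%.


Formula: CV% = (standard deviation / mean) * 100
Step 1: Ratio = 2.52 / 35.2 = 0.071591
Step 2: CV% = 0.071591 * 100 = 7.1591% ≈ 7.2%

7.2%


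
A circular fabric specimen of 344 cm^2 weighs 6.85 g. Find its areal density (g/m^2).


Formula: GSM = mass_g / area_m2
Step 1: Convert area: 344 cm^2 = 344 / 10000 = 0.0344 m^2
Step 2: GSM = 6.85 g / 0.0344 m^2 = 199.1 g/m^2

199.1 g/m^2


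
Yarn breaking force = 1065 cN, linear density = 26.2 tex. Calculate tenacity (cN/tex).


Formula: Tenacity = Breaking force / Linear density
Tenacity = 1065 cN / 26.2 tex
Tenacity = 40.65 cN/tex

40.65 cN/tex


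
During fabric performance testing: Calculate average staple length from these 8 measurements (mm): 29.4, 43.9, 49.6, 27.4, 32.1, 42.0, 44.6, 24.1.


Formula: Mean = sum of lengths / count
Sum = 29.4 + 43.9 + 49.6 + 27.4 + 32.1 + 42.0 + 44.6 + 24.1
Sum = 293.1 mm
Mean = 293.1 / 8 = 36.64 mm

36.64 mm


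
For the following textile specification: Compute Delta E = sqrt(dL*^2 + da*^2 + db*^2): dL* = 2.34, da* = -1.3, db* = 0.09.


Formula: Delta E = sqrt(dL*^2 + da*^2 + db*^2)
Step 1: dL*^2 = 2.34^2 = 5.4756
Step 2: da*^2 = (-1.3)^2 = 1.69
Step 3: db*^2 = 0.09^2 = 0.0081
Step 4: Sum = 5.4756 + 1.69 + 0.0081 = 7.1737
Step 5: Delta E = sqrt(7.1737) = 2.68

2.68 Delta E


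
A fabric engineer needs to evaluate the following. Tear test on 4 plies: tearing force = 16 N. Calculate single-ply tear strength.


Formula: Per-ply strength = Total force / Number of plies
Per-ply = 16 N / 4
Per-ply = 4 N

4 N


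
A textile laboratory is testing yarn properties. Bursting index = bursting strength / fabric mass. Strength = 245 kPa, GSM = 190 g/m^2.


Formula: Bursting Index = Bursting Strength / Fabric GSM
BI = 245 kPa / 190 g/m^2
BI = 1.289 kPa/(g/m^2)

1.289 kPa/(g/m^2)


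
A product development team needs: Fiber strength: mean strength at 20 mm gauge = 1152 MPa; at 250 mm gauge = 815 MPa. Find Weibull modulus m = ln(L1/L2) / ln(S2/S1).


Formula: m = ln(L1/L2) / ln(S2/S1)
Step 1: ln(L1/L2) = ln(20/250) = -2.52573
Step 2: S2/S1 = 815/1152 = 0.70747
Step 3: ln(S2/S1) = ln(0.70747) = -0.34606
Step 4: m = -2.52573 / -0.34606 = 7.30

7.30 (Weibull m)


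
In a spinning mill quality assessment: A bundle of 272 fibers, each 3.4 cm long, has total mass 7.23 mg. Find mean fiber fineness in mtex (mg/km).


Formula: fineness (mtex) = mass (mg) / total length (km) = (mass_mg / total_length_m) * 1000
Step 1: Convert fiber length: 3.4 cm = 0.034 m
Step 2: Total fiber length = 272 * 0.034 = 9.248 m
Step 3: Linear density = 7.23 mg / 9.248 m = 0.7818 mg/m
Step 4: fineness = 0.7818 * 1000 = 781.8 mtex

781.8 mtex


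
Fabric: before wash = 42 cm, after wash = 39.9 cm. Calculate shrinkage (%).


Formula: Shrinkage% = ((L_before - L_after) / L_before) * 100
Step 1: Shrinkage = 42 - 39.9 = 2.1 cm
Step 2: Shrinkage% = (2.1 / 42) * 100
Step 3: Shrinkage% = 0.05 * 100 = 5.0%

5.0%


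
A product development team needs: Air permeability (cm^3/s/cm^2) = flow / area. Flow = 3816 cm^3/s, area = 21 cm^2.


Formula: Air Permeability = Airflow / Test Area
AP = 3816 cm^3/s / 21 cm^2
AP = 181.7 cm^3/s/cm^2

181.7 cm^3/s/cm^2


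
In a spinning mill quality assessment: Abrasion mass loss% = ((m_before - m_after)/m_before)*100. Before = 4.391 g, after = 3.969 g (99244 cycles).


Formula: Mass loss% = ((m_before - m_after) / m_before) * 100
Step 1: Mass loss = 4.391 - 3.969 = 0.422 g
Step 2: Ratio = 0.422 / 4.391 = 0.0961057
Step 3: Mass loss% = 0.0961057 * 100 = 9.61057% ≈ 9.61%

9.61%


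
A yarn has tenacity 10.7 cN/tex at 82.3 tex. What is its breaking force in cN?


Formula: Breaking force = Tenacity * Linear density
F = 10.7 cN/tex * 82.3 tex
F = 880.61 cN

880.61 cN


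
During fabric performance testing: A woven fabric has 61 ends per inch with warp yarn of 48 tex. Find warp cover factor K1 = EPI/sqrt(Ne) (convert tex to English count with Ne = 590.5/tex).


Formula: K1 = EPI / sqrt(Ne), with Ne = 590.5 / tex_warp
Step 1: Ne = 590.5 / 48 = 12.302
Step 2: sqrt(Ne) = sqrt(12.302) = 3.5074
Step 3: K1 = 61 / 3.5074 = 17.4

17.4


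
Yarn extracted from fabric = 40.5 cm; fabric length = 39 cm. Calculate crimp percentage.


Formula: Crimp% = ((L_yarn - L_fabric) / L_fabric) * 100
Step 1: Extension = 40.5 - 39 = 1.5 cm
Step 2: Crimp% = (1.5 / 39) * 100
Step 3: Crimp% = 0.038462 * 100 = 3.8462% ≈ 3.8%

3.8%


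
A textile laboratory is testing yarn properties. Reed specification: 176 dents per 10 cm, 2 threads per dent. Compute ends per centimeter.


Formula: EPC = (dents per 10 cm * ends per dent) / 10
Step 1: Total ends per 10 cm = 176 * 2 = 352
Step 2: EPC = 352 / 10 = 35.2 ends/cm

35.2 ends/cm


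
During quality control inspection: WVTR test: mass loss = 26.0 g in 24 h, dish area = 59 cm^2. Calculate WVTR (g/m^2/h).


Formula: WVTR = mass_loss / (area * time)
Step 1: Convert area: 59 cm^2 = 0.0059 m^2
Step 2: WVTR = 26.0 g / (0.0059 m^2 * 24 h)
Step 3: WVTR = 26.0 / 0.1416 = 183.6 g/m^2/h

183.6 g/m^2/h


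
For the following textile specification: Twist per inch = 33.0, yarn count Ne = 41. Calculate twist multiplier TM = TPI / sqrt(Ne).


Formula: TM = TPI / sqrt(Ne)
Step 1: sqrt(Ne) = sqrt(41) = 6.4031
Step 2: TM = 33.0 / 6.4031 = 5.15

5.15 TM


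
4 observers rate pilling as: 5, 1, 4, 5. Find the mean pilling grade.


Formula: Mean = sum / count
Sum = 5 + 1 + 4 + 5 = 15
Mean = 15 / 4 = 3.8

3.8


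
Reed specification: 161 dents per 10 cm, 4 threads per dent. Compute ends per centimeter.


Formula: EPC = (dents per 10 cm * ends per dent) / 10
Step 1: Total ends per 10 cm = 161 * 4 = 644
Step 2: EPC = 644 / 10 = 64.4 ends/cm

64.4 ends/cm


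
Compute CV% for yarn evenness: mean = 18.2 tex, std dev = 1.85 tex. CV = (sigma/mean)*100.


Formula: CV% = (standard deviation / mean) * 100
Step 1: Ratio = 1.85 / 18.2 = 0.101648
Step 2: CV% = 0.101648 * 100 = 10.1648% ≈ 10.2%

10.2%


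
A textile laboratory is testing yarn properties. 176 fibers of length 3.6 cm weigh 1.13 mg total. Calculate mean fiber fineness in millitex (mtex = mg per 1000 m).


Formula: fineness (mtex) = mass (mg) / total length (km) = (mass_mg / total_length_m) * 1000
Step 1: Convert fiber length: 3.6 cm = 0.036 m
Step 2: Total fiber length = 176 * 0.036 = 6.336 m
Step 3: Linear density = 1.13 mg / 6.336 m = 0.1783 mg/m
Step 4: fineness = 0.1783 * 1000 = 178.3 mtex

178.3 mtex


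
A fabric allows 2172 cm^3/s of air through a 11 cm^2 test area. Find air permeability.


Formula: Air Permeability = Airflow / Test Area
AP = 2172 cm^3/s / 11 cm^2
AP = 197.5 cm^3/s/cm^2

197.5 cm^3/s/cm^2


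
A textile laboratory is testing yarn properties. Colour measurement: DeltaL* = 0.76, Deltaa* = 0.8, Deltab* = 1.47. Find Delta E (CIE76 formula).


Formula: Delta E = sqrt(dL*^2 + da*^2 + db*^2)
Step 1: dL*^2 = 0.76^2 = 0.5776
Step 2: da*^2 = 0.8^2 = 0.64
Step 3: db*^2 = 1.47^2 = 2.1609
Step 4: Sum = 0.5776 + 0.64 + 2.1609 = 3.3785
Step 5: Delta E = sqrt(3.3785) = 1.84

1.84 Delta E


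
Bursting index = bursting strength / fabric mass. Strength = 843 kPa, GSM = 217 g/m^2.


Formula: Bursting Index = Bursting Strength / Fabric GSM
BI = 843 kPa / 217 g/m^2
BI = 3.885 kPa/(g/m^2)

3.885 kPa/(g/m^2)


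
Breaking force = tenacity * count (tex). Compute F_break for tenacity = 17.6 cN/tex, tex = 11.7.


Formula: Breaking force = Tenacity * Linear density
F = 17.6 cN/tex * 11.7 tex
F = 205.92 cN

205.92 cN


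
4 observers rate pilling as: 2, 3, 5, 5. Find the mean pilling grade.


Formula: Mean = sum / count
Sum = 2 + 3 + 5 + 5 = 15
Mean = 15 / 4 = 3.8

3.8


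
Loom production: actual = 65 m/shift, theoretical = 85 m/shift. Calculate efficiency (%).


Formula: Efficiency% = (Actual output / Theoretical output) * 100
Efficiency% = (65 / 85) * 100
Efficiency% = 0.764706 * 100 = 76.4706% ≈ 76.5%

76.5%


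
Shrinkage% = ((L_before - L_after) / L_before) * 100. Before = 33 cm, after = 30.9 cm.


Formula: Shrinkage% = ((L_before - L_after) / L_before) * 100
Step 1: Shrinkage = 33 - 30.9 = 2.1 cm
Step 2: Shrinkage% = (2.1 / 33) * 100
Step 3: Shrinkage% = 0.063636 * 100 = 6.3636% ≈ 6.4%

6.4%


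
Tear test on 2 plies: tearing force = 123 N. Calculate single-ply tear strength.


Formula: Per-ply strength = Total force / Number of plies
Per-ply = 123 N / 2
Per-ply = 61.5 N

61.5 N


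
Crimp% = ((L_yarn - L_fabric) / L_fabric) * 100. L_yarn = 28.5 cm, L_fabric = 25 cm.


Formula: Crimp% = ((L_yarn - L_fabric) / L_fabric) * 100
Step 1: Extension = 28.5 - 25 = 3.5 cm
Step 2: Crimp% = (3.5 / 25) * 100
Step 3: Crimp% = 0.14 * 100 = 14.0%

14.0%


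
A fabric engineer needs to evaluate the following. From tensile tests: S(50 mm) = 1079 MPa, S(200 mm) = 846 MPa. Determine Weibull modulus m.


Formula: m = ln(L1/L2) / ln(S2/S1)
Step 1: ln(L1/L2) = ln(50/200) = -1.38629
Step 2: S2/S1 = 846/1079 = 0.78406
Step 3: ln(S2/S1) = ln(0.78406) = -0.24327
Step 4: m = -1.38629 / -0.24327 = 5.70

5.70 (Weibull m)


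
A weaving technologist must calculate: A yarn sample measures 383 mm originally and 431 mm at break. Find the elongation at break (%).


Formula: Elongation (%) = ((L_break - L0) / L0) * 100
Step 1: Extension = 431 - 383 = 48 mm
Step 2: Elongation = (48 / 383) * 100
Step 3: Elongation = 0.125326 * 100 = 12.5326% ≈ 12.5%

12.5%


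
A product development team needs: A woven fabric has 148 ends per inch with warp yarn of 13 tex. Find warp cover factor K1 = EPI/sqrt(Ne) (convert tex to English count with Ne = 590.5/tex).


Formula: K1 = EPI / sqrt(Ne), with Ne = 590.5 / tex_warp
Step 1: Ne = 590.5 / 13 = 45.423
Step 2: sqrt(Ne) = sqrt(45.423) = 6.7397
Step 3: K1 = 148 / 6.7397 = 22.0

22.0


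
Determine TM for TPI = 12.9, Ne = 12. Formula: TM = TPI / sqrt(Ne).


Formula: TM = TPI / sqrt(Ne)
Step 1: sqrt(Ne) = sqrt(12) = 3.4641
Step 2: TM = 12.9 / 3.4641 = 3.72

3.72 TM


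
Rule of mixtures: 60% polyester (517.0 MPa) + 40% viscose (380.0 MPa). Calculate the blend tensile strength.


Formula: Blend property = (fraction_A * property_A) + (fraction_B * property_B)
Step 1: Contribution A = 60/100 * 517.0 MPa = 310.2 MPa
Step 2: Contribution B = 40/100 * 380.0 MPa = 152.0 MPa
Step 3: Blend tensile strength = 310.2 + 152.0 = 462.2 MPa

462.2 MPa


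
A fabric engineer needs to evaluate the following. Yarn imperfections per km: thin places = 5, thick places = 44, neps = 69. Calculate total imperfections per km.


Formula: Total = thin places + thick places + neps
Total = 5 + 44 + 69
Total = 118 imperfections/km

118 imperfections/km


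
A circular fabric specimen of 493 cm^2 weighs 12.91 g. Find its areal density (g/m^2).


Formula: GSM = mass_g / area_m2
Step 1: Convert area: 493 cm^2 = 493 / 10000 = 0.0493 m^2
Step 2: GSM = 12.91 g / 0.0493 m^2 = 261.9 g/m^2

261.9 g/m^2


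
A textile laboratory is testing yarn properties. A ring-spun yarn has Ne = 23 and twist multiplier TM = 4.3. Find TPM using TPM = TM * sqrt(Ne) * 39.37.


Formula: TPM = TM * sqrt(Ne) * 39.37
Step 1: sqrt(Ne) = sqrt(23) = 4.7958
Step 2: TM * sqrt(Ne) = 4.3 * 4.7958 = 20.6219
Step 3: TPM = 20.6219 * 39.37 = 812 twists/m

812 twists/m


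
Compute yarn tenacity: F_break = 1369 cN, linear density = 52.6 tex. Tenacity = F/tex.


Formula: Tenacity = Breaking force / Linear density
Tenacity = 1369 cN / 52.6 tex
Tenacity = 26.03 cN/tex

26.03 cN/tex


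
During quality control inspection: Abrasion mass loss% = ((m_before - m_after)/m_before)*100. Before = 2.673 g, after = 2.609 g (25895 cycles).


Formula: Mass loss% = ((m_before - m_after) / m_before) * 100
Step 1: Mass loss = 2.673 - 2.609 = 0.064 g
Step 2: Ratio = 0.064 / 2.673 = 0.0239431
Step 3: Mass loss% = 0.0239431 * 100 = 2.39431% ≈ 2.39%

2.39%


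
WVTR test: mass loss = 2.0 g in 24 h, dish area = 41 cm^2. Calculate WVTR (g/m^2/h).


Formula: WVTR = mass_loss / (area * time)
Step 1: Convert area: 41 cm^2 = 0.0041 m^2
Step 2: WVTR = 2.0 g / (0.0041 m^2 * 24 h)
Step 3: WVTR = 2.0 / 0.0984 = 20.3 g/m^2/h

20.3 g/m^2/h


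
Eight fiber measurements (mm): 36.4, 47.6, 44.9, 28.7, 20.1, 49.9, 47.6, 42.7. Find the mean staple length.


Formula: Mean = sum of lengths / count
Sum = 36.4 + 47.6 + 44.9 + 28.7 + 20.1 + 49.9 + 47.6 + 42.7
Sum = 317.9 mm
Mean = 317.9 / 8 = 39.74 mm

39.74 mm


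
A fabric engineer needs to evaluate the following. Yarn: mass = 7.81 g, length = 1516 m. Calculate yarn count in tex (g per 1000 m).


Formula: Tex = (mass_g / length_m) * 1000
Substituting: Tex = (7.81 / 1516) * 1000
Intermediate: 7.81 / 1516 = 0.00515172 g/m
Tex = 0.00515172 * 1000 = 5.15 tex

5.15 tex


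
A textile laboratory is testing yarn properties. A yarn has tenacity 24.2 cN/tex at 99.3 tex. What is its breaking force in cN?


Formula: Breaking force = Tenacity * Linear density
F = 24.2 cN/tex * 99.3 tex
F = 2403.06 cN

2403.06 cN


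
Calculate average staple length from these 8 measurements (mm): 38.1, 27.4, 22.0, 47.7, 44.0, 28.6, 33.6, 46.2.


Formula: Mean = sum of lengths / count
Sum = 38.1 + 27.4 + 22.0 + 47.7 + 44.0 + 28.6 + 33.6 + 46.2
Sum = 287.6 mm
Mean = 287.6 / 8 = 35.95 mm

35.95 mm


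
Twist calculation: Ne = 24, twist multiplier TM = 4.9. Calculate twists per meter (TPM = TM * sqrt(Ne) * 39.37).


Formula: TPM = TM * sqrt(Ne) * 39.37
Step 1: sqrt(Ne) = sqrt(24) = 4.899
Step 2: TM * sqrt(Ne) = 4.9 * 4.899 = 24.0051
Step 3: TPM = 24.0051 * 39.37 = 945 twists/m

945 twists/m


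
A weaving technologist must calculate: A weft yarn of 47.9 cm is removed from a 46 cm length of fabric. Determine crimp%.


Formula: Crimp% = ((L_yarn - L_fabric) / L_fabric) * 100
Step 1: Extension = 47.9 - 46 = 1.9 cm
Step 2: Crimp% = (1.9 / 46) * 100
Step 3: Crimp% = 0.041304 * 100 = 4.1304% ≈ 4.1%

4.1%


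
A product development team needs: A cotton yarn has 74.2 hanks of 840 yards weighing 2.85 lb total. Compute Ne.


Formula: Ne = hanks / mass_lb
Substituting: Ne = 74.2 / 2.85
Ne = 26.0

26.0 Ne


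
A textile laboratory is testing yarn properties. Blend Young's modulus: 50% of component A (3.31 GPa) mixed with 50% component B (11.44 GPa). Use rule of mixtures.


Formula: Blend property = (fraction_A * property_A) + (fraction_B * property_B)
Step 1: Contribution A = 50/100 * 3.31 GPa = 1.655 GPa
Step 2: Contribution B = 50/100 * 11.44 GPa = 5.72 GPa
Step 3: Blend Young's modulus = 1.655 + 5.72 = 7.375 GPa

7.375 GPa


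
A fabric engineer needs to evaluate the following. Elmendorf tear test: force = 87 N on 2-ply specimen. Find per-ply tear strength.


Formula: Per-ply strength = Total force / Number of plies
Per-ply = 87 N / 2
Per-ply = 43.5 N

43.5 N


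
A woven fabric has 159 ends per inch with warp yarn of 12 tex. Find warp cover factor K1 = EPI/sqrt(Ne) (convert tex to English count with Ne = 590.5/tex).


Formula: K1 = EPI / sqrt(Ne), with Ne = 590.5 / tex_warp
Step 1: Ne = 590.5 / 12 = 49.208
Step 2: sqrt(Ne) = sqrt(49.208) = 7.0148
Step 3: K1 = 159 / 7.0148 = 22.7

22.7


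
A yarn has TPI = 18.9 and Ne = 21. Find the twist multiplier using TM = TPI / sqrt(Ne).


Formula: TM = TPI / sqrt(Ne)
Step 1: sqrt(Ne) = sqrt(21) = 4.5826
Step 2: TM = 18.9 / 4.5826 = 4.12

4.12 TM


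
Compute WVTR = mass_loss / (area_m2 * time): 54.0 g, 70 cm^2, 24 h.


Formula: WVTR = mass_loss / (area * time)
Step 1: Convert area: 70 cm^2 = 0.007 m^2
Step 2: WVTR = 54.0 g / (0.007 m^2 * 24 h)
Step 3: WVTR = 54.0 / 0.168 = 321.4 g/m^2/h

321.4 g/m^2/h


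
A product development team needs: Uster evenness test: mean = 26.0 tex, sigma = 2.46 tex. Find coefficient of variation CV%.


Formula: CV% = (standard deviation / mean) * 100
Step 1: Ratio = 2.46 / 26.0 = 0.094615
Step 2: CV% = 0.094615 * 100 = 9.4615% ≈ 9.5%

9.5%


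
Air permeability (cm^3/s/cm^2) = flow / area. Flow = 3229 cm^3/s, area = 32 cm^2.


Formula: Air Permeability = Airflow / Test Area
AP = 3229 cm^3/s / 32 cm^2
AP = 100.9 cm^3/s/cm^2

100.9 cm^3/s/cm^2


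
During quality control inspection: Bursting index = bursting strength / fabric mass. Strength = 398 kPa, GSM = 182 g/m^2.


Formula: Bursting Index = Bursting Strength / Fabric GSM
BI = 398 kPa / 182 g/m^2
BI = 2.187 kPa/(g/m^2)

2.187 kPa/(g/m^2)


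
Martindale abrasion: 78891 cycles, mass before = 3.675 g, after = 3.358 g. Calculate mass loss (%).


Formula: Mass loss% = ((m_before - m_after) / m_before) * 100
Step 1: Mass loss = 3.675 - 3.358 = 0.317 g
Step 2: Ratio = 0.317 / 3.675 = 0.0862585
Step 3: Mass loss% = 0.0862585 * 100 = 8.62585% ≈ 8.63%

8.63%


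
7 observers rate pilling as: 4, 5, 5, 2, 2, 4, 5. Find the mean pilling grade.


Formula: Mean = sum / count
Sum = 4 + 5 + 5 + 2 + 2 + 4 + 5 = 27
Mean = 27 / 7 = 3.9

3.9


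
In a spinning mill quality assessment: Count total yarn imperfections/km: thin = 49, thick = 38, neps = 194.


Formula: Total = thin places + thick places + neps
Total = 49 + 38 + 194
Total = 281 imperfections/km

281 imperfections/km


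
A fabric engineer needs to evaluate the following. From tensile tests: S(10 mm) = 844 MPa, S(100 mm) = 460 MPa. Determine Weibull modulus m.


Formula: m = ln(L1/L2) / ln(S2/S1)
Step 1: ln(L1/L2) = ln(10/100) = -2.30259
Step 2: S2/S1 = 460/844 = 0.54502
Step 3: ln(S2/S1) = ln(0.54502) = -0.60693
Step 4: m = -2.30259 / -0.60693 = 3.79

3.79 (Weibull m)


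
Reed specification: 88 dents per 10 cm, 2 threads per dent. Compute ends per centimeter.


Formula: EPC = (dents per 10 cm * ends per dent) / 10
Step 1: Total ends per 10 cm = 88 * 2 = 176
Step 2: EPC = 176 / 10 = 17.6 ends/cm

17.6 ends/cm


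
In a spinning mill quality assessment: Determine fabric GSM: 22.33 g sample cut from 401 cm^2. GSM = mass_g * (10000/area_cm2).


Formula: GSM = mass_g / area_m2
Step 1: Convert area: 401 cm^2 = 401 / 10000 = 0.0401 m^2
Step 2: GSM = 22.33 g / 0.0401 m^2 = 556.9 g/m^2

556.9 g/m^2


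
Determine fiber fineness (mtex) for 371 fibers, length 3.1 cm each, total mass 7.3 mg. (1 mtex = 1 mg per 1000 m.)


Formula: fineness (mtex) = mass (mg) / total length (km) = (mass_mg / total_length_m) * 1000
Step 1: Convert fiber length: 3.1 cm = 0.031 m
Step 2: Total fiber length = 371 * 0.031 = 11.501 m
Step 3: Linear density = 7.3 mg / 11.501 m = 0.6347 mg/m
Step 4: fineness = 0.6347 * 1000 = 634.7 mtex

634.7 mtex


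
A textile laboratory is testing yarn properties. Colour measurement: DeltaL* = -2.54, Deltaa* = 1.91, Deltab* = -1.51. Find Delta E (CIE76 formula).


Formula: Delta E = sqrt(dL*^2 + da*^2 + db*^2)
Step 1: dL*^2 = (-2.54)^2 = 6.4516
Step 2: da*^2 = 1.91^2 = 3.6481
Step 3: db*^2 = (-1.51)^2 = 2.2801
Step 4: Sum = 6.4516 + 3.6481 + 2.2801 = 12.3798
Step 5: Delta E = sqrt(12.3798) = 3.52

3.52 Delta E


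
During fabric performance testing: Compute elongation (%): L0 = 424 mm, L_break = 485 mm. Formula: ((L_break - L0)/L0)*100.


Formula: Elongation (%) = ((L_break - L0) / L0) * 100
Step 1: Extension = 485 - 424 = 61 mm
Step 2: Elongation = (61 / 424) * 100
Step 3: Elongation = 0.143868 * 100 = 14.3868% ≈ 14.4%

14.4%


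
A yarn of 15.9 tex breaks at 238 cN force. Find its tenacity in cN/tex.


Formula: Tenacity = Breaking force / Linear density
Tenacity = 238 cN / 15.9 tex
Tenacity = 14.97 cN/tex

14.97 cN/tex


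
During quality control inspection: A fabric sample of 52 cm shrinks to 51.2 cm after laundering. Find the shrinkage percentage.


Formula: Shrinkage% = ((L_before - L_after) / L_before) * 100
Step 1: Shrinkage = 52 - 51.2 = 0.8 cm
Step 2: Shrinkage% = (0.8 / 52) * 100
Step 3: Shrinkage% = 0.015385 * 100 = 1.5385% ≈ 1.5%

1.5%


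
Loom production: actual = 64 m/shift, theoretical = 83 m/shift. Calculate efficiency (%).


Formula: Efficiency% = (Actual output / Theoretical output) * 100
Efficiency% = (64 / 83) * 100
Efficiency% = 0.771084 * 100 = 77.1084% ≈ 77.1%

77.1%


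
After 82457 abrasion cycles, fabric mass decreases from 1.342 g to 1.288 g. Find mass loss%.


Formula: Mass loss% = ((m_before - m_after) / m_before) * 100
Step 1: Mass loss = 1.342 - 1.288 = 0.054 g
Step 2: Ratio = 0.054 / 1.342 = 0.0402385
Step 3: Mass loss% = 0.0402385 * 100 = 4.02385% ≈ 4.02%

4.02%


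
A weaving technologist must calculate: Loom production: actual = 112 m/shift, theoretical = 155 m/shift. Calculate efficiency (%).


Formula: Efficiency% = (Actual output / Theoretical output) * 100
Efficiency% = (112 / 155) * 100
Efficiency% = 0.722581 * 100 = 72.2581% ≈ 72.3%

72.3%


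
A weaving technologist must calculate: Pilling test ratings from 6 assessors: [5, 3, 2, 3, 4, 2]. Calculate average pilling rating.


Formula: Mean = sum / count
Sum = 5 + 3 + 2 + 3 + 4 + 2 = 19
Mean = 19 / 6 = 3.2

3.2


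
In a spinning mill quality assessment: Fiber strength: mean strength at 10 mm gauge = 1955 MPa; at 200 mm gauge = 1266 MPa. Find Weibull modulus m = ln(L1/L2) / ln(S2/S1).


Formula: m = ln(L1/L2) / ln(S2/S1)
Step 1: ln(L1/L2) = ln(10/200) = -2.99573
Step 2: S2/S1 = 1266/1955 = 0.64757
Step 3: ln(S2/S1) = ln(0.64757) = -0.43453
Step 4: m = -2.99573 / -0.43453 = 6.89

6.89 (Weibull m)


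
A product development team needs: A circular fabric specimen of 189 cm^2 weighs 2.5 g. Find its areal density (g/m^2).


Formula: GSM = mass_g / area_m2
Step 1: Convert area: 189 cm^2 = 189 / 10000 = 0.0189 m^2
Step 2: GSM = 2.5 g / 0.0189 m^2 = 132.3 g/m^2

132.3 g/m^2


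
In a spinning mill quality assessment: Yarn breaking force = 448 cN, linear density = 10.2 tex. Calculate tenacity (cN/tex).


Formula: Tenacity = Breaking force / Linear density
Tenacity = 448 cN / 10.2 tex
Tenacity = 43.92 cN/tex

43.92 cN/tex


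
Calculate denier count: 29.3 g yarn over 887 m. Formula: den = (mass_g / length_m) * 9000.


Formula: den = (mass_g / length_m) * 9000
Substituting: den = (29.3 / 887) * 9000
Intermediate: 29.3 / 887 = 0.03303269 g/m
den = 0.03303269 * 9000 = 297.3 denier

297.3 denier


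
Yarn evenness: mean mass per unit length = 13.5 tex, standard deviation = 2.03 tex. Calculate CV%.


Formula: CV% = (standard deviation / mean) * 100
Step 1: Ratio = 2.03 / 13.5 = 0.15037
Step 2: CV% = 0.15037 * 100 = 15.037% ≈ 15.0%

15.0%


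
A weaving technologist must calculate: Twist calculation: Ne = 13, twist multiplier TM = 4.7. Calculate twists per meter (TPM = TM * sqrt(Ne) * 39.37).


Formula: TPM = TM * sqrt(Ne) * 39.37
Step 1: sqrt(Ne) = sqrt(13) = 3.6056
Step 2: TM * sqrt(Ne) = 4.7 * 3.6056 = 16.9463
Step 3: TPM = 16.9463 * 39.37 = 667 twists/m

667 twists/m


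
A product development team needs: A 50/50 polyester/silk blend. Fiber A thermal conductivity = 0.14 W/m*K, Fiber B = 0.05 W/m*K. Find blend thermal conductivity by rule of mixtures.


Formula: Blend property = (fraction_A * property_A) + (fraction_B * property_B)
Step 1: Contribution A = 50/100 * 0.14 W/m*K = 0.07 W/m*K
Step 2: Contribution B = 50/100 * 0.05 W/m*K = 0.025 W/m*K
Step 3: Blend thermal conductivity = 0.07 + 0.025 = 0.095 W/m*K

0.095 W/m*K


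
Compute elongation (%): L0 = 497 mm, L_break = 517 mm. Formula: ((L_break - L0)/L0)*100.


Formula: Elongation (%) = ((L_break - L0) / L0) * 100
Step 1: Extension = 517 - 497 = 20 mm
Step 2: Elongation = (20 / 497) * 100
Step 3: Elongation = 0.040241 * 100 = 4.0241% ≈ 4.0%

4.0%


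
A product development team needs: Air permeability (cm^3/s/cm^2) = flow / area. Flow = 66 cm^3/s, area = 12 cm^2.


Formula: Air Permeability = Airflow / Test Area
AP = 66 cm^3/s / 12 cm^2
AP = 5.5 cm^3/s/cm^2

5.5 cm^3/s/cm^2
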